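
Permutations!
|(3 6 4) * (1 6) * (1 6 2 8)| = 3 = |(1 2 8)(3 6 4)|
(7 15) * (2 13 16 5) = (2 13 16 5)(7 15) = [0, 1, 13, 3, 4, 2, 6, 15, 8, 9, 10, 11, 12, 16, 14, 7, 5]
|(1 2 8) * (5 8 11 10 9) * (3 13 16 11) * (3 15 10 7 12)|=|(1 2 15 10 9 5 8)(3 13 16 11 7 12)|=42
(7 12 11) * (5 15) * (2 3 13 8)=(2 3 13 8)(5 15)(7 12 11)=[0, 1, 3, 13, 4, 15, 6, 12, 2, 9, 10, 7, 11, 8, 14, 5]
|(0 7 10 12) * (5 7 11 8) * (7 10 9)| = |(0 11 8 5 10 12)(7 9)| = 6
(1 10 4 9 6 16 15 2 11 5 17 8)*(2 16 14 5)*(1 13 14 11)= (1 10 4 9 6 11 2)(5 17 8 13 14)(15 16)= [0, 10, 1, 3, 9, 17, 11, 7, 13, 6, 4, 2, 12, 14, 5, 16, 15, 8]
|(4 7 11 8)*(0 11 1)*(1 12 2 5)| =9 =|(0 11 8 4 7 12 2 5 1)|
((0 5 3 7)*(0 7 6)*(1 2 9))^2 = ((0 5 3 6)(1 2 9))^2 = (0 3)(1 9 2)(5 6)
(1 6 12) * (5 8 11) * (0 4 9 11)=[4, 6, 2, 3, 9, 8, 12, 7, 0, 11, 10, 5, 1]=(0 4 9 11 5 8)(1 6 12)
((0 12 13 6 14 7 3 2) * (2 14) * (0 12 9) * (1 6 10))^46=((0 9)(1 6 2 12 13 10)(3 14 7))^46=(1 13 2)(3 14 7)(6 10 12)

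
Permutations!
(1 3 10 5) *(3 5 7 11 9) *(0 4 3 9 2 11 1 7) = [4, 5, 11, 10, 3, 7, 6, 1, 8, 9, 0, 2] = (0 4 3 10)(1 5 7)(2 11)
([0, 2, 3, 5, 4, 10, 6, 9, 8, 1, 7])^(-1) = (1 9 7 10 5 3 2)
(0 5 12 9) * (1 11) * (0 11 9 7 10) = (0 5 12 7 10)(1 9 11) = [5, 9, 2, 3, 4, 12, 6, 10, 8, 11, 0, 1, 7]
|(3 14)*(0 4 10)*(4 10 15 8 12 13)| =|(0 10)(3 14)(4 15 8 12 13)| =10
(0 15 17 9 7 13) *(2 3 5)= (0 15 17 9 7 13)(2 3 5)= [15, 1, 3, 5, 4, 2, 6, 13, 8, 7, 10, 11, 12, 0, 14, 17, 16, 9]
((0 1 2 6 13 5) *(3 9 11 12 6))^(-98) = ((0 1 2 3 9 11 12 6 13 5))^(-98) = (0 2 9 12 13)(1 3 11 6 5)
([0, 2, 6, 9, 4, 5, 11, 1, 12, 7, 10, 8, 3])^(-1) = (1 7 9 3 12 8 11 6 2)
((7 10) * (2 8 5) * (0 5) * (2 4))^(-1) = (0 8 2 4 5)(7 10)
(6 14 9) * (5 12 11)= (5 12 11)(6 14 9)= [0, 1, 2, 3, 4, 12, 14, 7, 8, 6, 10, 5, 11, 13, 9]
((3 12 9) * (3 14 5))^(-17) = (3 14 12 5 9)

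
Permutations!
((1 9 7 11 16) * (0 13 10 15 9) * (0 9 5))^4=(0 5 15 10 13)(1 16 11 7 9)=((0 13 10 15 5)(1 9 7 11 16))^4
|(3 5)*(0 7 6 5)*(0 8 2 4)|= |(0 7 6 5 3 8 2 4)|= 8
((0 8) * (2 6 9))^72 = (9) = ((0 8)(2 6 9))^72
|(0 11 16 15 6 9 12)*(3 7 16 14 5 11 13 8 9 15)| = |(0 13 8 9 12)(3 7 16)(5 11 14)(6 15)| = 30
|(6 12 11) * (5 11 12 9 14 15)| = |(5 11 6 9 14 15)| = 6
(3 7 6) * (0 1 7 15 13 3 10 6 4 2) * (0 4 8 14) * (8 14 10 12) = (0 1 7 14)(2 4)(3 15 13)(6 12 8 10) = [1, 7, 4, 15, 2, 5, 12, 14, 10, 9, 6, 11, 8, 3, 0, 13]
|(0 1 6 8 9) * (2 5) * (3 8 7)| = 14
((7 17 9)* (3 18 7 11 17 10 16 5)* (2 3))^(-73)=(2 10 3 16 18 5 7)(9 17 11)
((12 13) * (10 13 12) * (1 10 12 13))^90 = (13)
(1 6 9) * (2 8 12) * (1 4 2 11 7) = (1 6 9 4 2 8 12 11 7) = [0, 6, 8, 3, 2, 5, 9, 1, 12, 4, 10, 7, 11]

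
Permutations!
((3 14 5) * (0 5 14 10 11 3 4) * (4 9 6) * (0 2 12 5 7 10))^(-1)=(14)(0 3 11 10 7)(2 4 6 9 5 12)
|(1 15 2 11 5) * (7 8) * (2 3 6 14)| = |(1 15 3 6 14 2 11 5)(7 8)| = 8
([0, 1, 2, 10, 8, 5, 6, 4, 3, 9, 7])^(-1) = [0, 1, 2, 8, 7, 5, 6, 10, 4, 9, 3]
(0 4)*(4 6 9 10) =(0 6 9 10 4) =[6, 1, 2, 3, 0, 5, 9, 7, 8, 10, 4]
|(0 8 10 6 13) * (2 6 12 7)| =8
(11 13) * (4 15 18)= [0, 1, 2, 3, 15, 5, 6, 7, 8, 9, 10, 13, 12, 11, 14, 18, 16, 17, 4]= (4 15 18)(11 13)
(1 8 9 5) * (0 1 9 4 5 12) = (0 1 8 4 5 9 12) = [1, 8, 2, 3, 5, 9, 6, 7, 4, 12, 10, 11, 0]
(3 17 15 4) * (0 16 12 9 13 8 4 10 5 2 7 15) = (0 16 12 9 13 8 4 3 17)(2 7 15 10 5) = [16, 1, 7, 17, 3, 2, 6, 15, 4, 13, 5, 11, 9, 8, 14, 10, 12, 0]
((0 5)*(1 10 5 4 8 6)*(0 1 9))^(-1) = ((0 4 8 6 9)(1 10 5))^(-1) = (0 9 6 8 4)(1 5 10)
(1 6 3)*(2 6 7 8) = (1 7 8 2 6 3) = [0, 7, 6, 1, 4, 5, 3, 8, 2]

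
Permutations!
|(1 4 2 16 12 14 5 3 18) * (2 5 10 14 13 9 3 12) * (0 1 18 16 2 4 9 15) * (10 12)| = 12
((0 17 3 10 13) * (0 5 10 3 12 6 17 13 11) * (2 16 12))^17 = (0 5 11 13 10)(2 12 17 16 6)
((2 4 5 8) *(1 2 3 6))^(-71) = (1 6 3 8 5 4 2)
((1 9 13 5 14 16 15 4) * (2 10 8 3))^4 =(1 14)(4 5)(9 16)(13 15)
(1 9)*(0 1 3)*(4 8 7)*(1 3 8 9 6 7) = (0 3)(1 6 7 4 9 8) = [3, 6, 2, 0, 9, 5, 7, 4, 1, 8]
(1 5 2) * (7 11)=[0, 5, 1, 3, 4, 2, 6, 11, 8, 9, 10, 7]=(1 5 2)(7 11)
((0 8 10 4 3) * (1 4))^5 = ((0 8 10 1 4 3))^5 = (0 3 4 1 10 8)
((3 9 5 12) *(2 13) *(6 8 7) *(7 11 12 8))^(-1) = ((2 13)(3 9 5 8 11 12)(6 7))^(-1) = (2 13)(3 12 11 8 5 9)(6 7)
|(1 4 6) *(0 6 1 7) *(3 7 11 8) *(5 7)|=|(0 6 11 8 3 5 7)(1 4)|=14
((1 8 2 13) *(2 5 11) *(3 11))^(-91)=(13)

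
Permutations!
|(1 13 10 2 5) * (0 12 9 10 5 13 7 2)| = 20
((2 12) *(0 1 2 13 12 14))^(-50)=(0 2)(1 14)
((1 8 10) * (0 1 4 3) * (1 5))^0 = (10)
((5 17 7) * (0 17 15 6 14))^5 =(0 6 5 17 14 15 7) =((0 17 7 5 15 6 14))^5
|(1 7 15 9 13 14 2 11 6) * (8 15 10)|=11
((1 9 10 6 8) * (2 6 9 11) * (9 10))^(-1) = ((1 11 2 6 8))^(-1) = (1 8 6 2 11)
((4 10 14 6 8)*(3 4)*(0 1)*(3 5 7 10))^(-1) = (0 1)(3 4)(5 8 6 14 10 7)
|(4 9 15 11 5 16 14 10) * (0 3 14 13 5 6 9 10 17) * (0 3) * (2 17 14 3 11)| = |(2 17 11 6 9 15)(4 10)(5 16 13)| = 6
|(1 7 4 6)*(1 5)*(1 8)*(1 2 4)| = 10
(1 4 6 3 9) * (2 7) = [0, 4, 7, 9, 6, 5, 3, 2, 8, 1] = (1 4 6 3 9)(2 7)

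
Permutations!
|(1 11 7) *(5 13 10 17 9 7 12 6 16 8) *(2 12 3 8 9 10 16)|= 18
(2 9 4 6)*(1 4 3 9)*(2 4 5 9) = (1 5 9 3 2)(4 6) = [0, 5, 1, 2, 6, 9, 4, 7, 8, 3]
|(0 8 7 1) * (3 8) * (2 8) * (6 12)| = |(0 3 2 8 7 1)(6 12)| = 6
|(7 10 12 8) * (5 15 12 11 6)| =8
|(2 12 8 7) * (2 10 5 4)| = |(2 12 8 7 10 5 4)| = 7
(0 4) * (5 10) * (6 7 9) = (0 4)(5 10)(6 7 9) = [4, 1, 2, 3, 0, 10, 7, 9, 8, 6, 5]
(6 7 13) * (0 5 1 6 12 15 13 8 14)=(0 5 1 6 7 8 14)(12 15 13)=[5, 6, 2, 3, 4, 1, 7, 8, 14, 9, 10, 11, 15, 12, 0, 13]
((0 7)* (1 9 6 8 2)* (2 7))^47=((0 2 1 9 6 8 7))^47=(0 8 9 2 7 6 1)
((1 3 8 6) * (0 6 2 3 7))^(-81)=(8)(0 7 1 6)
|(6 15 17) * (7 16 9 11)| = 12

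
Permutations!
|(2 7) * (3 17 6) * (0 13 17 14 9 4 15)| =18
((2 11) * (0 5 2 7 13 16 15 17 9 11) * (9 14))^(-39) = (7 13 16 15 17 14 9 11)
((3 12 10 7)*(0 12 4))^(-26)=((0 12 10 7 3 4))^(-26)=(0 3 10)(4 7 12)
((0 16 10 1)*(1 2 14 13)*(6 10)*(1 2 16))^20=((0 1)(2 14 13)(6 10 16))^20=(2 13 14)(6 16 10)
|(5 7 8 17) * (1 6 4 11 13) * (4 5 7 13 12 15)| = |(1 6 5 13)(4 11 12 15)(7 8 17)| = 12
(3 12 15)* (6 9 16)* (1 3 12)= (1 3)(6 9 16)(12 15)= [0, 3, 2, 1, 4, 5, 9, 7, 8, 16, 10, 11, 15, 13, 14, 12, 6]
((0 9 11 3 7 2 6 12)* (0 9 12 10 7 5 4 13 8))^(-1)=(0 8 13 4 5 3 11 9 12)(2 7 10 6)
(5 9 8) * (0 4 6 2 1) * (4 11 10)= [11, 0, 1, 3, 6, 9, 2, 7, 5, 8, 4, 10]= (0 11 10 4 6 2 1)(5 9 8)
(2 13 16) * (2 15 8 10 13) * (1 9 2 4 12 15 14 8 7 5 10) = (1 9 2 4 12 15 7 5 10 13 16 14 8) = [0, 9, 4, 3, 12, 10, 6, 5, 1, 2, 13, 11, 15, 16, 8, 7, 14]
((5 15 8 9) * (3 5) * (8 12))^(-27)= (3 12)(5 8)(9 15)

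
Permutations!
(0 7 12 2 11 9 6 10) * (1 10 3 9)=[7, 10, 11, 9, 4, 5, 3, 12, 8, 6, 0, 1, 2]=(0 7 12 2 11 1 10)(3 9 6)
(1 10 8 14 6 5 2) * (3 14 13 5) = [0, 10, 1, 14, 4, 2, 3, 7, 13, 9, 8, 11, 12, 5, 6] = (1 10 8 13 5 2)(3 14 6)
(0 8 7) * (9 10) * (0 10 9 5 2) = (0 8 7 10 5 2) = [8, 1, 0, 3, 4, 2, 6, 10, 7, 9, 5]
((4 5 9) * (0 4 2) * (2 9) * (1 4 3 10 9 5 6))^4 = ((0 3 10 9 5 2)(1 4 6))^4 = (0 5 10)(1 4 6)(2 9 3)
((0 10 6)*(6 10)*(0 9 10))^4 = ((0 6 9 10))^4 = (10)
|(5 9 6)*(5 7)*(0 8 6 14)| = 7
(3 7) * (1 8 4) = (1 8 4)(3 7) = [0, 8, 2, 7, 1, 5, 6, 3, 4]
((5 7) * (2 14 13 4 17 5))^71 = (2 14 13 4 17 5 7)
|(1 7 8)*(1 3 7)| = |(3 7 8)| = 3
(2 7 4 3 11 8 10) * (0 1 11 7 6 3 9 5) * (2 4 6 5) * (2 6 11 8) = (0 1 8 10 4 9 6 3 7 11 2 5) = [1, 8, 5, 7, 9, 0, 3, 11, 10, 6, 4, 2]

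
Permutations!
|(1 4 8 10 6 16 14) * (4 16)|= 12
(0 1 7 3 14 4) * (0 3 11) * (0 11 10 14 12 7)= (0 1)(3 12 7 10 14 4)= [1, 0, 2, 12, 3, 5, 6, 10, 8, 9, 14, 11, 7, 13, 4]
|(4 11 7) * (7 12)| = 4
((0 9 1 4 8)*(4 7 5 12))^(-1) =((0 9 1 7 5 12 4 8))^(-1) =(0 8 4 12 5 7 1 9)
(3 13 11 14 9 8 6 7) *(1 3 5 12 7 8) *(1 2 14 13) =(1 3)(2 14 9)(5 12 7)(6 8)(11 13) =[0, 3, 14, 1, 4, 12, 8, 5, 6, 2, 10, 13, 7, 11, 9]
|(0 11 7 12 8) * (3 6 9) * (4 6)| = |(0 11 7 12 8)(3 4 6 9)| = 20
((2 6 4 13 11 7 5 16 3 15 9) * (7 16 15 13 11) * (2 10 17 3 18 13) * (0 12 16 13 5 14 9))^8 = (0 16 5)(2 10 7 4 3 9 13 6 17 14 11)(12 18 15)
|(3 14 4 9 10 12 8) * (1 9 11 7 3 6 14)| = |(1 9 10 12 8 6 14 4 11 7 3)| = 11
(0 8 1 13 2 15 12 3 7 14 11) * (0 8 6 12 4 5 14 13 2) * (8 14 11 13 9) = (0 6 12 3 7 9 8 1 2 15 4 5 11 14 13) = [6, 2, 15, 7, 5, 11, 12, 9, 1, 8, 10, 14, 3, 0, 13, 4]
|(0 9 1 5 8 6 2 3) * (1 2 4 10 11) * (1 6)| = 12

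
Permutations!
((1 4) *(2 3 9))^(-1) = (1 4)(2 9 3)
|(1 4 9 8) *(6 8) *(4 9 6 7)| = |(1 9 7 4 6 8)| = 6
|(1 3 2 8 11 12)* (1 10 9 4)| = |(1 3 2 8 11 12 10 9 4)| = 9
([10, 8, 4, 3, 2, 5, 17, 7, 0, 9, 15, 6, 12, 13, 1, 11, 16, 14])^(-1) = (0 8 1 14 17 6 11 15 10)(2 4)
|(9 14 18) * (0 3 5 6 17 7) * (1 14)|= 12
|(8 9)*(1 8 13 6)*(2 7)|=10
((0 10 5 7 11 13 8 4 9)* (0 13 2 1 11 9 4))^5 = (0 13 7 10 8 9 5)(1 2 11)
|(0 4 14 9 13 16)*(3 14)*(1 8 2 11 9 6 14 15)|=22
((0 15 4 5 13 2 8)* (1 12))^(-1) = ((0 15 4 5 13 2 8)(1 12))^(-1) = (0 8 2 13 5 4 15)(1 12)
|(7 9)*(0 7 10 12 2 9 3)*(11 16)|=|(0 7 3)(2 9 10 12)(11 16)|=12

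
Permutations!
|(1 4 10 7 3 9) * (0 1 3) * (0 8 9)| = |(0 1 4 10 7 8 9 3)| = 8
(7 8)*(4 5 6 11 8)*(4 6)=(4 5)(6 11 8 7)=[0, 1, 2, 3, 5, 4, 11, 6, 7, 9, 10, 8]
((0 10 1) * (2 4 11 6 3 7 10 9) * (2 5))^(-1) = (0 1 10 7 3 6 11 4 2 5 9)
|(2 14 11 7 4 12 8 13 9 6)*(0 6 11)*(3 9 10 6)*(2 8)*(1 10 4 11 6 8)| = 12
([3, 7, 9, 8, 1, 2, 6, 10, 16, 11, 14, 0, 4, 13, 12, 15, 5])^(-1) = [11, 4, 5, 0, 12, 16, 6, 1, 3, 2, 7, 9, 14, 13, 10, 15, 8]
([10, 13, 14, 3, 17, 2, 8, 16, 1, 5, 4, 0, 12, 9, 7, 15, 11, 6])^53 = [9, 11, 17, 3, 2, 4, 7, 8, 16, 10, 5, 13, 12, 0, 6, 15, 1, 14]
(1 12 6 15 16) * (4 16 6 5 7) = (1 12 5 7 4 16)(6 15) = [0, 12, 2, 3, 16, 7, 15, 4, 8, 9, 10, 11, 5, 13, 14, 6, 1]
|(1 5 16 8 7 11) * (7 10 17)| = |(1 5 16 8 10 17 7 11)| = 8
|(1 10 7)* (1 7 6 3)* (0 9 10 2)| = 7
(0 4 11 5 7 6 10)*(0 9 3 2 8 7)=(0 4 11 5)(2 8 7 6 10 9 3)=[4, 1, 8, 2, 11, 0, 10, 6, 7, 3, 9, 5]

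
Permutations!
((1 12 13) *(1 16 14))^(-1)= (1 14 16 13 12)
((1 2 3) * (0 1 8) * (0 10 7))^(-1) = (0 7 10 8 3 2 1)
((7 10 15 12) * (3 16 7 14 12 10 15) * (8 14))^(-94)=(3 16 7 15 10)(8 12 14)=((3 16 7 15 10)(8 14 12))^(-94)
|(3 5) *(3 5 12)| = 2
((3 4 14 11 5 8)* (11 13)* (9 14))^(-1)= (3 8 5 11 13 14 9 4)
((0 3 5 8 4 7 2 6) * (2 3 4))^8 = (8)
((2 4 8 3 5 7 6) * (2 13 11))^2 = (2 8 5 6 11 4 3 7 13) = ((2 4 8 3 5 7 6 13 11))^2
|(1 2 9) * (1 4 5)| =|(1 2 9 4 5)| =5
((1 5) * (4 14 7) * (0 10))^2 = ((0 10)(1 5)(4 14 7))^2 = (4 7 14)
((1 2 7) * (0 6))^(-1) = (0 6)(1 7 2) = ((0 6)(1 2 7))^(-1)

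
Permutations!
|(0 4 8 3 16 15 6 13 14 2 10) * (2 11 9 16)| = |(0 4 8 3 2 10)(6 13 14 11 9 16 15)| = 42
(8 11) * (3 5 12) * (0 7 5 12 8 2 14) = (0 7 5 8 11 2 14)(3 12) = [7, 1, 14, 12, 4, 8, 6, 5, 11, 9, 10, 2, 3, 13, 0]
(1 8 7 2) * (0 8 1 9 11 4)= (0 8 7 2 9 11 4)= [8, 1, 9, 3, 0, 5, 6, 2, 7, 11, 10, 4]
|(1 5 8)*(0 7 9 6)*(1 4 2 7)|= 9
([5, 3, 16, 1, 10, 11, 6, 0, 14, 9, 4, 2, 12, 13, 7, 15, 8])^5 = (0 8 11 7 16 5 14 2)(1 3)(4 10)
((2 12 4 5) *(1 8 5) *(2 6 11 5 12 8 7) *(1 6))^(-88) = (1 2 12 6 5 7 8 4 11)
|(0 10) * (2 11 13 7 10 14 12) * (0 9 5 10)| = 21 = |(0 14 12 2 11 13 7)(5 10 9)|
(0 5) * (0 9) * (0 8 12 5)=[0, 1, 2, 3, 4, 9, 6, 7, 12, 8, 10, 11, 5]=(5 9 8 12)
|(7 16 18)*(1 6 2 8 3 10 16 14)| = |(1 6 2 8 3 10 16 18 7 14)| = 10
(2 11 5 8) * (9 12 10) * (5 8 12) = (2 11 8)(5 12 10 9) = [0, 1, 11, 3, 4, 12, 6, 7, 2, 5, 9, 8, 10]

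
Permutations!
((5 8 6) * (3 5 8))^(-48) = (8)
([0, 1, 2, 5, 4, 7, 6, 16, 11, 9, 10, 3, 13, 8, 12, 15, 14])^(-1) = [0, 1, 2, 11, 4, 3, 6, 5, 13, 9, 10, 8, 14, 12, 16, 15, 7]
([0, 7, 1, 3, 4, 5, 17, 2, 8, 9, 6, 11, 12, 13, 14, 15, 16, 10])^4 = (1 7 2)(6 17 10)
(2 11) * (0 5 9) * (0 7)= (0 5 9 7)(2 11)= [5, 1, 11, 3, 4, 9, 6, 0, 8, 7, 10, 2]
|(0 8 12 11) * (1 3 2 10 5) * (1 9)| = |(0 8 12 11)(1 3 2 10 5 9)| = 12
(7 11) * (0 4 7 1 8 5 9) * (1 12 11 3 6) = [4, 8, 2, 6, 7, 9, 1, 3, 5, 0, 10, 12, 11] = (0 4 7 3 6 1 8 5 9)(11 12)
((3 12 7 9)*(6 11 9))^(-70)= ((3 12 7 6 11 9))^(-70)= (3 7 11)(6 9 12)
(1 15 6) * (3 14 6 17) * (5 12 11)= (1 15 17 3 14 6)(5 12 11)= [0, 15, 2, 14, 4, 12, 1, 7, 8, 9, 10, 5, 11, 13, 6, 17, 16, 3]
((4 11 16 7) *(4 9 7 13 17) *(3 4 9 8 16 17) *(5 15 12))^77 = ((3 4 11 17 9 7 8 16 13)(5 15 12))^77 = (3 7 4 8 11 16 17 13 9)(5 12 15)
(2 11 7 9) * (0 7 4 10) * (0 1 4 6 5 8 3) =[7, 4, 11, 0, 10, 8, 5, 9, 3, 2, 1, 6] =(0 7 9 2 11 6 5 8 3)(1 4 10)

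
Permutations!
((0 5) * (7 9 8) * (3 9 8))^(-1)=((0 5)(3 9)(7 8))^(-1)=(0 5)(3 9)(7 8)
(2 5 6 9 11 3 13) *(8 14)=(2 5 6 9 11 3 13)(8 14)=[0, 1, 5, 13, 4, 6, 9, 7, 14, 11, 10, 3, 12, 2, 8]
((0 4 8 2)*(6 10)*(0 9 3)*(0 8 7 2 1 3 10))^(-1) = ((0 4 7 2 9 10 6)(1 3 8))^(-1) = (0 6 10 9 2 7 4)(1 8 3)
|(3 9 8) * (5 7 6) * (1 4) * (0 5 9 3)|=|(0 5 7 6 9 8)(1 4)|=6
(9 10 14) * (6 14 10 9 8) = (6 14 8) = [0, 1, 2, 3, 4, 5, 14, 7, 6, 9, 10, 11, 12, 13, 8]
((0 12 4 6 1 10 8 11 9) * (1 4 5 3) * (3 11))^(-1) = (0 9 11 5 12)(1 3 8 10)(4 6)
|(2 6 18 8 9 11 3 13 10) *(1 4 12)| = 9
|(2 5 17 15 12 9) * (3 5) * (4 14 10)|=|(2 3 5 17 15 12 9)(4 14 10)|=21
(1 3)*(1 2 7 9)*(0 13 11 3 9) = [13, 9, 7, 2, 4, 5, 6, 0, 8, 1, 10, 3, 12, 11] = (0 13 11 3 2 7)(1 9)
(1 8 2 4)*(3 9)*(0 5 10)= (0 5 10)(1 8 2 4)(3 9)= [5, 8, 4, 9, 1, 10, 6, 7, 2, 3, 0]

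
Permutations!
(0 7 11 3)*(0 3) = [7, 1, 2, 3, 4, 5, 6, 11, 8, 9, 10, 0] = (0 7 11)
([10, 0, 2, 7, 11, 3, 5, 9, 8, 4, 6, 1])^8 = (0 11 9 3 6)(1 4 7 5 10)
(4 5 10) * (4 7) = (4 5 10 7) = [0, 1, 2, 3, 5, 10, 6, 4, 8, 9, 7]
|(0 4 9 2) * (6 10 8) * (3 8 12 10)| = 12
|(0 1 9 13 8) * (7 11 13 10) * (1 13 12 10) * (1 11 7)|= 15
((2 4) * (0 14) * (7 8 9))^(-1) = ((0 14)(2 4)(7 8 9))^(-1) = (0 14)(2 4)(7 9 8)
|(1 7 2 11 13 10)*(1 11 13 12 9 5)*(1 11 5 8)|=|(1 7 2 13 10 5 11 12 9 8)|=10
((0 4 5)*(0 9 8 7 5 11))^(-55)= (0 11 4)(5 9 8 7)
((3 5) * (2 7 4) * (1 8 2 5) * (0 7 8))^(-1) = (0 1 3 5 4 7)(2 8)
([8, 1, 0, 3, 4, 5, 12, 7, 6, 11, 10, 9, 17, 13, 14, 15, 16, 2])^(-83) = [8, 1, 0, 3, 4, 5, 12, 7, 6, 11, 10, 9, 17, 13, 14, 15, 16, 2]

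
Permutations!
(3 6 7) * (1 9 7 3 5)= (1 9 7 5)(3 6)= [0, 9, 2, 6, 4, 1, 3, 5, 8, 7]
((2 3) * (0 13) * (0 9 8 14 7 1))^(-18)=((0 13 9 8 14 7 1)(2 3))^(-18)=(0 8 1 9 7 13 14)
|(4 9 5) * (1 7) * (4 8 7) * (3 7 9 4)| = 3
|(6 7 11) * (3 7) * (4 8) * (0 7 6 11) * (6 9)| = 6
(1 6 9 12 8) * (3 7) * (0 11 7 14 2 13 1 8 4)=[11, 6, 13, 14, 0, 5, 9, 3, 8, 12, 10, 7, 4, 1, 2]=(0 11 7 3 14 2 13 1 6 9 12 4)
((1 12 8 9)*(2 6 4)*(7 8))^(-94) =(1 12 7 8 9)(2 4 6)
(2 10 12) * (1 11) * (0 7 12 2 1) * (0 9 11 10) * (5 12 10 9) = (0 7 10 2)(1 9 11 5 12) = [7, 9, 0, 3, 4, 12, 6, 10, 8, 11, 2, 5, 1]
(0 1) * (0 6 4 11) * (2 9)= (0 1 6 4 11)(2 9)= [1, 6, 9, 3, 11, 5, 4, 7, 8, 2, 10, 0]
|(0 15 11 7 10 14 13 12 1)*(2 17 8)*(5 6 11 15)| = 30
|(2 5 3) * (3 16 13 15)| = 6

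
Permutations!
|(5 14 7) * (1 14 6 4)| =6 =|(1 14 7 5 6 4)|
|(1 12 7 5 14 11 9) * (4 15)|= |(1 12 7 5 14 11 9)(4 15)|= 14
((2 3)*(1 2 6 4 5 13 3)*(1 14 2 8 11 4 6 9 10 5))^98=(14)(1 11)(3 5 9 13 10)(4 8)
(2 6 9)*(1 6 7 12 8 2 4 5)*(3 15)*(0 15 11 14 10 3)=(0 15)(1 6 9 4 5)(2 7 12 8)(3 11 14 10)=[15, 6, 7, 11, 5, 1, 9, 12, 2, 4, 3, 14, 8, 13, 10, 0]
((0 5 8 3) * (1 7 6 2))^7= ((0 5 8 3)(1 7 6 2))^7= (0 3 8 5)(1 2 6 7)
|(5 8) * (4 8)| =|(4 8 5)| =3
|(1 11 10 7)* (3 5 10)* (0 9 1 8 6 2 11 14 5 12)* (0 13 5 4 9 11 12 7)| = 44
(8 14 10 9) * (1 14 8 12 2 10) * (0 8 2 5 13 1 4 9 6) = [8, 14, 10, 3, 9, 13, 0, 7, 2, 12, 6, 11, 5, 1, 4] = (0 8 2 10 6)(1 14 4 9 12 5 13)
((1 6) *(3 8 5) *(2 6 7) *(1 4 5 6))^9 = (3 5 4 6 8)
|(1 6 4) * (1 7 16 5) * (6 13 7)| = |(1 13 7 16 5)(4 6)| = 10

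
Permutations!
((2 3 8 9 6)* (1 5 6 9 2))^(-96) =((9)(1 5 6)(2 3 8))^(-96) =(9)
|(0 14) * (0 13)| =3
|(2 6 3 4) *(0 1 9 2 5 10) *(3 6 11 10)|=6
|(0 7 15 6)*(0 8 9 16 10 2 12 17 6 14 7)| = 24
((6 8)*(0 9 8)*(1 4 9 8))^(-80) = ((0 8 6)(1 4 9))^(-80) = (0 8 6)(1 4 9)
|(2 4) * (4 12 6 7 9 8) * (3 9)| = 8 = |(2 12 6 7 3 9 8 4)|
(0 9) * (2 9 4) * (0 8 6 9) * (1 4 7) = [7, 4, 0, 3, 2, 5, 9, 1, 6, 8] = (0 7 1 4 2)(6 9 8)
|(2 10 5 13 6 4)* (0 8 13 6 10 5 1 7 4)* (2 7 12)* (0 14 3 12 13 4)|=|(0 8 4 7)(1 13 10)(2 5 6 14 3 12)|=12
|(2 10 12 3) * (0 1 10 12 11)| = |(0 1 10 11)(2 12 3)| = 12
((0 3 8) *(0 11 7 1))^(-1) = (0 1 7 11 8 3)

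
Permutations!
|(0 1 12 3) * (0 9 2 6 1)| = |(1 12 3 9 2 6)| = 6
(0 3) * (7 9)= (0 3)(7 9)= [3, 1, 2, 0, 4, 5, 6, 9, 8, 7]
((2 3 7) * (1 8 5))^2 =((1 8 5)(2 3 7))^2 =(1 5 8)(2 7 3)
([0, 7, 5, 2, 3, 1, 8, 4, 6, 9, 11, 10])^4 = (11)(1 2 4)(3 7 5)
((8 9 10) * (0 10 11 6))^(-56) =((0 10 8 9 11 6))^(-56) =(0 11 8)(6 9 10)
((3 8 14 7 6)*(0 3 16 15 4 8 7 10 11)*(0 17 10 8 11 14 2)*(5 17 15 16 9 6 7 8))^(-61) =(0 2 8 3)(4 15 11)(5 14 10 17)(6 9)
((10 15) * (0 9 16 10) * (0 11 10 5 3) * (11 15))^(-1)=((0 9 16 5 3)(10 11))^(-1)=(0 3 5 16 9)(10 11)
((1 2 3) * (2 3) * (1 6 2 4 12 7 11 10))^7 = (1 11 12 2 3 10 7 4 6)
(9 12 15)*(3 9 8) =(3 9 12 15 8) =[0, 1, 2, 9, 4, 5, 6, 7, 3, 12, 10, 11, 15, 13, 14, 8]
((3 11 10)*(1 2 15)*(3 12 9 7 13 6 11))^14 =(1 15 2)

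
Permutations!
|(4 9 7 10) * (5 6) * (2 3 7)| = |(2 3 7 10 4 9)(5 6)| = 6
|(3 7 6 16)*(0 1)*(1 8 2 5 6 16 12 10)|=24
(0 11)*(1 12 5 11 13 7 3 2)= (0 13 7 3 2 1 12 5 11)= [13, 12, 1, 2, 4, 11, 6, 3, 8, 9, 10, 0, 5, 7]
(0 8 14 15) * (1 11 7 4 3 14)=(0 8 1 11 7 4 3 14 15)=[8, 11, 2, 14, 3, 5, 6, 4, 1, 9, 10, 7, 12, 13, 15, 0]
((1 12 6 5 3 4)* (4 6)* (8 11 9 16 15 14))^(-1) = (1 4 12)(3 5 6)(8 14 15 16 9 11)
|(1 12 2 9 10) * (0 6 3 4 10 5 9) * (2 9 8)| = 11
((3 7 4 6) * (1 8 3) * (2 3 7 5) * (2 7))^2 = ((1 8 2 3 5 7 4 6))^2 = (1 2 5 4)(3 7 6 8)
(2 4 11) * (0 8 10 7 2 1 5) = [8, 5, 4, 3, 11, 0, 6, 2, 10, 9, 7, 1] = (0 8 10 7 2 4 11 1 5)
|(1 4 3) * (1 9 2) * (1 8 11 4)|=6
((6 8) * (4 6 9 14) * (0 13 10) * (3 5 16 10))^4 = ((0 13 3 5 16 10)(4 6 8 9 14))^4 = (0 16 3)(4 14 9 8 6)(5 13 10)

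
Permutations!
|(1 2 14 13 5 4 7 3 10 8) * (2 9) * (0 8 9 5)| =12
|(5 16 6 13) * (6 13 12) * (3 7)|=|(3 7)(5 16 13)(6 12)|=6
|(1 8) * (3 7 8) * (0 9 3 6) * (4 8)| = |(0 9 3 7 4 8 1 6)| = 8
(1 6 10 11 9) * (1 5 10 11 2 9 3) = (1 6 11 3)(2 9 5 10) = [0, 6, 9, 1, 4, 10, 11, 7, 8, 5, 2, 3]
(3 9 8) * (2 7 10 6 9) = (2 7 10 6 9 8 3) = [0, 1, 7, 2, 4, 5, 9, 10, 3, 8, 6]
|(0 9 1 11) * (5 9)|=5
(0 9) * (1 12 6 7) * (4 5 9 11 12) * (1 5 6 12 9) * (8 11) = (12)(0 8 11 9)(1 4 6 7 5) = [8, 4, 2, 3, 6, 1, 7, 5, 11, 0, 10, 9, 12]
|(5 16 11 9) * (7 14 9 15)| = |(5 16 11 15 7 14 9)| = 7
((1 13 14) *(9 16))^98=(16)(1 14 13)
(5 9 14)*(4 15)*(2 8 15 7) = (2 8 15 4 7)(5 9 14) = [0, 1, 8, 3, 7, 9, 6, 2, 15, 14, 10, 11, 12, 13, 5, 4]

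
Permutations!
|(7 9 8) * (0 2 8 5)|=|(0 2 8 7 9 5)|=6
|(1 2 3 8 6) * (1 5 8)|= 3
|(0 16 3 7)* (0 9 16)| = 4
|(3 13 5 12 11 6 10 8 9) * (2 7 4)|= |(2 7 4)(3 13 5 12 11 6 10 8 9)|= 9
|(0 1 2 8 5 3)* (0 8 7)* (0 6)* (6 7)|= 12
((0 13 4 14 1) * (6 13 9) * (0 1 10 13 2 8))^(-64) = ((0 9 6 2 8)(4 14 10 13))^(-64) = (14)(0 9 6 2 8)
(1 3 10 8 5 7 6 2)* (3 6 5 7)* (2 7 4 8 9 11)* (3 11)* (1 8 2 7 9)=(1 6 9 3 10)(2 8 4)(5 11 7)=[0, 6, 8, 10, 2, 11, 9, 5, 4, 3, 1, 7]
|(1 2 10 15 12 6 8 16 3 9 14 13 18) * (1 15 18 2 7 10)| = |(1 7 10 18 15 12 6 8 16 3 9 14 13 2)| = 14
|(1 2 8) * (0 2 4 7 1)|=3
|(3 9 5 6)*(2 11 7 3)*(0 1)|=14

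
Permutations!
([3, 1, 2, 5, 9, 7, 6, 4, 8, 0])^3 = [7, 1, 2, 4, 3, 9, 6, 0, 8, 5]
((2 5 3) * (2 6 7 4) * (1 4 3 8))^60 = (8)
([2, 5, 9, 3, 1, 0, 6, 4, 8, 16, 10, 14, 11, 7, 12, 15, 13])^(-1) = (0 5 1 4 7 13 16 9 2)(11 12 14)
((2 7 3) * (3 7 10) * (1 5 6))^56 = (1 6 5)(2 3 10)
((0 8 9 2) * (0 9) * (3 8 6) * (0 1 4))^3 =((0 6 3 8 1 4)(2 9))^3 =(0 8)(1 6)(2 9)(3 4)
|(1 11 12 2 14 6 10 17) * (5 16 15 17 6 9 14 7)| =18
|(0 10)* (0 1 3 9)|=|(0 10 1 3 9)|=5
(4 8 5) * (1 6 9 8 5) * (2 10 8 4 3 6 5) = (1 5 3 6 9 4 2 10 8) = [0, 5, 10, 6, 2, 3, 9, 7, 1, 4, 8]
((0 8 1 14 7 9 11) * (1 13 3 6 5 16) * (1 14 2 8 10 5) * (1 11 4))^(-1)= (0 11 6 3 13 8 2 1 4 9 7 14 16 5 10)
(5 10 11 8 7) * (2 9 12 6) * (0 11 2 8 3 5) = (0 11 3 5 10 2 9 12 6 8 7) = [11, 1, 9, 5, 4, 10, 8, 0, 7, 12, 2, 3, 6]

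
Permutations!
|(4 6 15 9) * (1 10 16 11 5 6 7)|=|(1 10 16 11 5 6 15 9 4 7)|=10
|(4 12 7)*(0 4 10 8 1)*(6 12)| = |(0 4 6 12 7 10 8 1)| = 8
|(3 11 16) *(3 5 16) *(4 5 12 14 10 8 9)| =8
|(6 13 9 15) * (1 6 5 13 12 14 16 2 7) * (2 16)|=12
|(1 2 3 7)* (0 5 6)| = 12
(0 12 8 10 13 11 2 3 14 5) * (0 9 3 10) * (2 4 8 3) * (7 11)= (0 12 3 14 5 9 2 10 13 7 11 4 8)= [12, 1, 10, 14, 8, 9, 6, 11, 0, 2, 13, 4, 3, 7, 5]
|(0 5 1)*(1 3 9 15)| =6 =|(0 5 3 9 15 1)|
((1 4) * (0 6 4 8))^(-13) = ((0 6 4 1 8))^(-13) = (0 4 8 6 1)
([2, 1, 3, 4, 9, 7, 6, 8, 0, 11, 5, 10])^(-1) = (0 8 7 5 10 11 9 4 3 2)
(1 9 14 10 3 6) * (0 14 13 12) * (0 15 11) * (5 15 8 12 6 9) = [14, 5, 2, 9, 4, 15, 1, 7, 12, 13, 3, 0, 8, 6, 10, 11] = (0 14 10 3 9 13 6 1 5 15 11)(8 12)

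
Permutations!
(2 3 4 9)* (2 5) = (2 3 4 9 5) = [0, 1, 3, 4, 9, 2, 6, 7, 8, 5]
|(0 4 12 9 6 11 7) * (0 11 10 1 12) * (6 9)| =4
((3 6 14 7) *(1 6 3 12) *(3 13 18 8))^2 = (1 14 12 6 7)(3 18)(8 13)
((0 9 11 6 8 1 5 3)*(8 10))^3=(0 6 1)(3 11 8)(5 9 10)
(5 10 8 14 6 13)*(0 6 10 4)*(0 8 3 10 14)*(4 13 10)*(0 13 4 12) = (14)(0 6 10 3 12)(4 8 13 5) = [6, 1, 2, 12, 8, 4, 10, 7, 13, 9, 3, 11, 0, 5, 14]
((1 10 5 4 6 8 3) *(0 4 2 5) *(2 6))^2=((0 4 2 5 6 8 3 1 10))^2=(0 2 6 3 10 4 5 8 1)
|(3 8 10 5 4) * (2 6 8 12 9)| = 9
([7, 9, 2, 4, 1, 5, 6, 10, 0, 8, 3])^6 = (0 9 4 10)(1 3 7 8)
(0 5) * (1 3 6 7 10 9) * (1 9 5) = (0 1 3 6 7 10 5) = [1, 3, 2, 6, 4, 0, 7, 10, 8, 9, 5]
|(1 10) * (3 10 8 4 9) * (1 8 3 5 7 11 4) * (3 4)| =9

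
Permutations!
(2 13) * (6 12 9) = (2 13)(6 12 9) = [0, 1, 13, 3, 4, 5, 12, 7, 8, 6, 10, 11, 9, 2]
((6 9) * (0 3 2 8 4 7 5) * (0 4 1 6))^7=((0 3 2 8 1 6 9)(4 7 5))^7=(9)(4 7 5)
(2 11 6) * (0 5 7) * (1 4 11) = (0 5 7)(1 4 11 6 2) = [5, 4, 1, 3, 11, 7, 2, 0, 8, 9, 10, 6]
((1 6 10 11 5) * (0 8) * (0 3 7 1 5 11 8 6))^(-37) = ((11)(0 6 10 8 3 7 1))^(-37) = (11)(0 7 8 6 1 3 10)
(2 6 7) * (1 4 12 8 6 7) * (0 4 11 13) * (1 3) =(0 4 12 8 6 3 1 11 13)(2 7) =[4, 11, 7, 1, 12, 5, 3, 2, 6, 9, 10, 13, 8, 0]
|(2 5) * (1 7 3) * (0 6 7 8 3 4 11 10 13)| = 42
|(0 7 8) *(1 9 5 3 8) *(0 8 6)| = 7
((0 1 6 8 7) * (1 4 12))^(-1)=((0 4 12 1 6 8 7))^(-1)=(0 7 8 6 1 12 4)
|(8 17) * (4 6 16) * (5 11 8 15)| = |(4 6 16)(5 11 8 17 15)| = 15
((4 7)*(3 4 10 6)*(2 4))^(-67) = ((2 4 7 10 6 3))^(-67) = (2 3 6 10 7 4)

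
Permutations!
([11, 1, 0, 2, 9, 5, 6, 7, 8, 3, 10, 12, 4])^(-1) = (0 2 3 9 4 12 11)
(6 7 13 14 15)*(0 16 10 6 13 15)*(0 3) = (0 16 10 6 7 15 13 14 3) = [16, 1, 2, 0, 4, 5, 7, 15, 8, 9, 6, 11, 12, 14, 3, 13, 10]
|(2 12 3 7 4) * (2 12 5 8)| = 12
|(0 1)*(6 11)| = |(0 1)(6 11)| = 2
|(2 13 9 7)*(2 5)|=|(2 13 9 7 5)|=5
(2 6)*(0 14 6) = (0 14 6 2) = [14, 1, 0, 3, 4, 5, 2, 7, 8, 9, 10, 11, 12, 13, 6]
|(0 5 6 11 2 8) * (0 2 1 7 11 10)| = 12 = |(0 5 6 10)(1 7 11)(2 8)|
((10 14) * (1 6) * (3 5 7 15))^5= ((1 6)(3 5 7 15)(10 14))^5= (1 6)(3 5 7 15)(10 14)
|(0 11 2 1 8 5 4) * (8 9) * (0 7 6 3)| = 11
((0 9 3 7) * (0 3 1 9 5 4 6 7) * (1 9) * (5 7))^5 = ((9)(0 7 3)(4 6 5))^5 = (9)(0 3 7)(4 5 6)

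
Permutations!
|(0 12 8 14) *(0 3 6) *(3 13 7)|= 8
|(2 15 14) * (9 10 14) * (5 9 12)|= |(2 15 12 5 9 10 14)|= 7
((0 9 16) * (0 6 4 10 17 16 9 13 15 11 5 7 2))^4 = ((0 13 15 11 5 7 2)(4 10 17 16 6))^4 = (0 5 13 7 15 2 11)(4 6 16 17 10)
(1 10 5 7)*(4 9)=(1 10 5 7)(4 9)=[0, 10, 2, 3, 9, 7, 6, 1, 8, 4, 5]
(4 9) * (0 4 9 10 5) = (0 4 10 5) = [4, 1, 2, 3, 10, 0, 6, 7, 8, 9, 5]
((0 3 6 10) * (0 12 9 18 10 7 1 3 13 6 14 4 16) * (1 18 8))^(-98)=(18)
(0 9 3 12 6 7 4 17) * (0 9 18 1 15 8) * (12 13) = (0 18 1 15 8)(3 13 12 6 7 4 17 9) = [18, 15, 2, 13, 17, 5, 7, 4, 0, 3, 10, 11, 6, 12, 14, 8, 16, 9, 1]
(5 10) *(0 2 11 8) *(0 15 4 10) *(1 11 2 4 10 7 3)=[4, 11, 2, 1, 7, 0, 6, 3, 15, 9, 5, 8, 12, 13, 14, 10]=(0 4 7 3 1 11 8 15 10 5)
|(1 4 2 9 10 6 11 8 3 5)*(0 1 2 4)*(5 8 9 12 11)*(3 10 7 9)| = 8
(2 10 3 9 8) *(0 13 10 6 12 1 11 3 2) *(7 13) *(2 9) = (0 7 13 10 9 8)(1 11 3 2 6 12) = [7, 11, 6, 2, 4, 5, 12, 13, 0, 8, 9, 3, 1, 10]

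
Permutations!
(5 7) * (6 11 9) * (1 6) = (1 6 11 9)(5 7) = [0, 6, 2, 3, 4, 7, 11, 5, 8, 1, 10, 9]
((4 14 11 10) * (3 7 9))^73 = (3 7 9)(4 14 11 10) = ((3 7 9)(4 14 11 10))^73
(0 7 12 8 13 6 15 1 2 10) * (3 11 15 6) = (0 7 12 8 13 3 11 15 1 2 10) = [7, 2, 10, 11, 4, 5, 6, 12, 13, 9, 0, 15, 8, 3, 14, 1]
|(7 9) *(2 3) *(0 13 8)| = 6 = |(0 13 8)(2 3)(7 9)|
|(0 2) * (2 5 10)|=4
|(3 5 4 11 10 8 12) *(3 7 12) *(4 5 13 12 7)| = |(3 13 12 4 11 10 8)| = 7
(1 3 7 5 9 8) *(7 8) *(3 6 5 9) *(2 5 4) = (1 6 4 2 5 3 8)(7 9) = [0, 6, 5, 8, 2, 3, 4, 9, 1, 7]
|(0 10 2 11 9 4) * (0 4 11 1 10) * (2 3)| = 4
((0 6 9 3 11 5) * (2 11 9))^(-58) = ((0 6 2 11 5)(3 9))^(-58) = (0 2 5 6 11)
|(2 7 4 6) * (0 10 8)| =12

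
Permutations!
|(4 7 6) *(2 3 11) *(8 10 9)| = |(2 3 11)(4 7 6)(8 10 9)| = 3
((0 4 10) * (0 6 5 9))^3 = ((0 4 10 6 5 9))^3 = (0 6)(4 5)(9 10)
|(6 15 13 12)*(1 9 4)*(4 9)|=4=|(1 4)(6 15 13 12)|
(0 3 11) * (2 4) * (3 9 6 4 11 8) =(0 9 6 4 2 11)(3 8) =[9, 1, 11, 8, 2, 5, 4, 7, 3, 6, 10, 0]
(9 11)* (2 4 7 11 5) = (2 4 7 11 9 5) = [0, 1, 4, 3, 7, 2, 6, 11, 8, 5, 10, 9]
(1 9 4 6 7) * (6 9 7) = [0, 7, 2, 3, 9, 5, 6, 1, 8, 4] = (1 7)(4 9)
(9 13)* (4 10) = [0, 1, 2, 3, 10, 5, 6, 7, 8, 13, 4, 11, 12, 9] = (4 10)(9 13)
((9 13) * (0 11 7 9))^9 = ((0 11 7 9 13))^9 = (0 13 9 7 11)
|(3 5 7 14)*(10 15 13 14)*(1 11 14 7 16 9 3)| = |(1 11 14)(3 5 16 9)(7 10 15 13)| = 12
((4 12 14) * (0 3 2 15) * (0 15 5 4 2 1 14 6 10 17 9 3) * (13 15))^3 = (1 5 6 9 14 4 10 3 2 12 17)(13 15)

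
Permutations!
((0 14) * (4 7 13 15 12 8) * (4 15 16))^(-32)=((0 14)(4 7 13 16)(8 15 12))^(-32)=(16)(8 15 12)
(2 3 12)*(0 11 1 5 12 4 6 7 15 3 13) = (0 11 1 5 12 2 13)(3 4 6 7 15) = [11, 5, 13, 4, 6, 12, 7, 15, 8, 9, 10, 1, 2, 0, 14, 3]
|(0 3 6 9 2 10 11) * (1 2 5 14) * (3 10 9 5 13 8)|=9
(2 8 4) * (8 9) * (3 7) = [0, 1, 9, 7, 2, 5, 6, 3, 4, 8] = (2 9 8 4)(3 7)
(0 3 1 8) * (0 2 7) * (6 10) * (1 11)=(0 3 11 1 8 2 7)(6 10)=[3, 8, 7, 11, 4, 5, 10, 0, 2, 9, 6, 1]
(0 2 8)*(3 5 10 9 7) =(0 2 8)(3 5 10 9 7) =[2, 1, 8, 5, 4, 10, 6, 3, 0, 7, 9]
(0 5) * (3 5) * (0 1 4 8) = (0 3 5 1 4 8) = [3, 4, 2, 5, 8, 1, 6, 7, 0]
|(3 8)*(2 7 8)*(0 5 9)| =12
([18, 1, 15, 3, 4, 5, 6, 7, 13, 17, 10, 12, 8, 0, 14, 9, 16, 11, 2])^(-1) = [13, 1, 18, 3, 4, 5, 6, 7, 12, 15, 10, 17, 11, 8, 14, 2, 16, 9, 0]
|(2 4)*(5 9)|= |(2 4)(5 9)|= 2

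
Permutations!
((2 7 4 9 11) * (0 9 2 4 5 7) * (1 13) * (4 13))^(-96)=((0 9 11 13 1 4 2)(5 7))^(-96)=(0 11 1 2 9 13 4)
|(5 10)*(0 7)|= 2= |(0 7)(5 10)|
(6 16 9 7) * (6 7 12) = (6 16 9 12) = [0, 1, 2, 3, 4, 5, 16, 7, 8, 12, 10, 11, 6, 13, 14, 15, 9]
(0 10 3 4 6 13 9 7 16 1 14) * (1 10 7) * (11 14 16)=(0 7 11 14)(1 16 10 3 4 6 13 9)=[7, 16, 2, 4, 6, 5, 13, 11, 8, 1, 3, 14, 12, 9, 0, 15, 10]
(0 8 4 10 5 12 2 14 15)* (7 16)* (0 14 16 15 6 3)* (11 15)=(0 8 4 10 5 12 2 16 7 11 15 14 6 3)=[8, 1, 16, 0, 10, 12, 3, 11, 4, 9, 5, 15, 2, 13, 6, 14, 7]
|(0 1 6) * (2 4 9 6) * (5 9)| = |(0 1 2 4 5 9 6)| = 7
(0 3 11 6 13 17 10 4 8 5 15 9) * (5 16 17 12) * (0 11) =(0 3)(4 8 16 17 10)(5 15 9 11 6 13 12) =[3, 1, 2, 0, 8, 15, 13, 7, 16, 11, 4, 6, 5, 12, 14, 9, 17, 10]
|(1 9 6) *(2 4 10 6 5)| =7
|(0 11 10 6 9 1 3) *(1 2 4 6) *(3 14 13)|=28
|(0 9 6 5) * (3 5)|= 5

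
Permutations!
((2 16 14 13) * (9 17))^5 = ((2 16 14 13)(9 17))^5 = (2 16 14 13)(9 17)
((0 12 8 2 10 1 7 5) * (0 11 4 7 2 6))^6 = ((0 12 8 6)(1 2 10)(4 7 5 11))^6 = (0 8)(4 5)(6 12)(7 11)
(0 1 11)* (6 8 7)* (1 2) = [2, 11, 1, 3, 4, 5, 8, 6, 7, 9, 10, 0] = (0 2 1 11)(6 8 7)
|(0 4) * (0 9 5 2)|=5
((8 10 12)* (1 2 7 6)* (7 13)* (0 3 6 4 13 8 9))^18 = ((0 3 6 1 2 8 10 12 9)(4 13 7))^18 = (13)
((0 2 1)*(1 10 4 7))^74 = ((0 2 10 4 7 1))^74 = (0 10 7)(1 2 4)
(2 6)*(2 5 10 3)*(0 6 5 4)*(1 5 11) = [6, 5, 11, 2, 0, 10, 4, 7, 8, 9, 3, 1] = (0 6 4)(1 5 10 3 2 11)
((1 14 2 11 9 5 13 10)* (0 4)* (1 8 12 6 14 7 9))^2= ((0 4)(1 7 9 5 13 10 8 12 6 14 2 11))^2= (1 9 13 8 6 2)(5 10 12 14 11 7)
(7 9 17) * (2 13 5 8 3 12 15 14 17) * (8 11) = [0, 1, 13, 12, 4, 11, 6, 9, 3, 2, 10, 8, 15, 5, 17, 14, 16, 7] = (2 13 5 11 8 3 12 15 14 17 7 9)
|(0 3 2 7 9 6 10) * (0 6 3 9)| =10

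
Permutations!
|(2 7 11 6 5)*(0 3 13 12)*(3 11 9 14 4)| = 12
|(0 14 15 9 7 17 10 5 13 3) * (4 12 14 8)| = 13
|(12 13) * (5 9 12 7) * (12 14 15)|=|(5 9 14 15 12 13 7)|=7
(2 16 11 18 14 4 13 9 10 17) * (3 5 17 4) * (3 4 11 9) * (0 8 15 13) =(0 8 15 13 3 5 17 2 16 9 10 11 18 14 4) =[8, 1, 16, 5, 0, 17, 6, 7, 15, 10, 11, 18, 12, 3, 4, 13, 9, 2, 14]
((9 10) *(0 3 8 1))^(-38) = ((0 3 8 1)(9 10))^(-38) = (10)(0 8)(1 3)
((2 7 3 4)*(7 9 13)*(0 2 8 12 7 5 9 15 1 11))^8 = (0 1 2 11 15)(3 12 4 7 8)(5 13 9)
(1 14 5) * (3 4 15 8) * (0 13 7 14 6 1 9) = (0 13 7 14 5 9)(1 6)(3 4 15 8) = [13, 6, 2, 4, 15, 9, 1, 14, 3, 0, 10, 11, 12, 7, 5, 8]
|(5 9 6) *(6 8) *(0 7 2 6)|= 7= |(0 7 2 6 5 9 8)|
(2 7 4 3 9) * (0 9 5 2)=(0 9)(2 7 4 3 5)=[9, 1, 7, 5, 3, 2, 6, 4, 8, 0]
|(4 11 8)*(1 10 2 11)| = |(1 10 2 11 8 4)| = 6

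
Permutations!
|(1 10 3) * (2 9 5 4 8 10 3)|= |(1 3)(2 9 5 4 8 10)|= 6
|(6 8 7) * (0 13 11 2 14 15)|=6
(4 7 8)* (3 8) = [0, 1, 2, 8, 7, 5, 6, 3, 4] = (3 8 4 7)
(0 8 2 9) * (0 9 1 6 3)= (9)(0 8 2 1 6 3)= [8, 6, 1, 0, 4, 5, 3, 7, 2, 9]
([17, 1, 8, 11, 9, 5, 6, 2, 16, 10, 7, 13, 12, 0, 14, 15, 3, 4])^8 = (0 16 10)(2 4 11)(3 7 17)(8 9 13)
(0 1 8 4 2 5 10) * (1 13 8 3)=(0 13 8 4 2 5 10)(1 3)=[13, 3, 5, 1, 2, 10, 6, 7, 4, 9, 0, 11, 12, 8]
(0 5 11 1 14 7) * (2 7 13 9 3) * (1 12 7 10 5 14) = (0 14 13 9 3 2 10 5 11 12 7) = [14, 1, 10, 2, 4, 11, 6, 0, 8, 3, 5, 12, 7, 9, 13]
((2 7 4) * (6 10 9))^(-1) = (2 4 7)(6 9 10)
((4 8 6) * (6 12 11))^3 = ((4 8 12 11 6))^3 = (4 11 8 6 12)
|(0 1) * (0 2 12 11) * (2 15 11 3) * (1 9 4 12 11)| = |(0 9 4 12 3 2 11)(1 15)| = 14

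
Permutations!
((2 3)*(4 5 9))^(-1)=((2 3)(4 5 9))^(-1)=(2 3)(4 9 5)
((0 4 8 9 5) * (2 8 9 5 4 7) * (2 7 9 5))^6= (0 4)(5 9)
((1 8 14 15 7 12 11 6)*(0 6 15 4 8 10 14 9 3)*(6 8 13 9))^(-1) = ((0 8 6 1 10 14 4 13 9 3)(7 12 11 15))^(-1) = (0 3 9 13 4 14 10 1 6 8)(7 15 11 12)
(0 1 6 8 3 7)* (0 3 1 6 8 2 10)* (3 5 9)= (0 6 2 10)(1 8)(3 7 5 9)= [6, 8, 10, 7, 4, 9, 2, 5, 1, 3, 0]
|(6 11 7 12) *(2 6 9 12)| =|(2 6 11 7)(9 12)| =4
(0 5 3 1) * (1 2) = (0 5 3 2 1) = [5, 0, 1, 2, 4, 3]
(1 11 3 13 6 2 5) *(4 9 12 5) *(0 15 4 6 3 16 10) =(0 15 4 9 12 5 1 11 16 10)(2 6)(3 13) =[15, 11, 6, 13, 9, 1, 2, 7, 8, 12, 0, 16, 5, 3, 14, 4, 10]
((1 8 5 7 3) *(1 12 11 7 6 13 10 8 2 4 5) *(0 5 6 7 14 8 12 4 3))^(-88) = ((0 5 7)(1 2 3 4 6 13 10 12 11 14 8))^(-88) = (14)(0 7 5)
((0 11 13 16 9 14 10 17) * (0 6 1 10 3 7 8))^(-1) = (0 8 7 3 14 9 16 13 11)(1 6 17 10)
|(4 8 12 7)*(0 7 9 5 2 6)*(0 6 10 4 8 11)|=|(0 7 8 12 9 5 2 10 4 11)|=10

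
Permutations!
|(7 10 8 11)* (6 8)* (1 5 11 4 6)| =|(1 5 11 7 10)(4 6 8)| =15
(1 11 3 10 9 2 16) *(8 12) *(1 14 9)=(1 11 3 10)(2 16 14 9)(8 12)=[0, 11, 16, 10, 4, 5, 6, 7, 12, 2, 1, 3, 8, 13, 9, 15, 14]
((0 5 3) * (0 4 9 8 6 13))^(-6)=((0 5 3 4 9 8 6 13))^(-6)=(0 3 9 6)(4 8 13 5)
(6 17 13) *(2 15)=(2 15)(6 17 13)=[0, 1, 15, 3, 4, 5, 17, 7, 8, 9, 10, 11, 12, 6, 14, 2, 16, 13]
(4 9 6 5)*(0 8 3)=(0 8 3)(4 9 6 5)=[8, 1, 2, 0, 9, 4, 5, 7, 3, 6]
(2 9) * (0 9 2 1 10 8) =(0 9 1 10 8) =[9, 10, 2, 3, 4, 5, 6, 7, 0, 1, 8]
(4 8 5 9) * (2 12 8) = [0, 1, 12, 3, 2, 9, 6, 7, 5, 4, 10, 11, 8] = (2 12 8 5 9 4)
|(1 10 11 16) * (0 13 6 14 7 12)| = |(0 13 6 14 7 12)(1 10 11 16)| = 12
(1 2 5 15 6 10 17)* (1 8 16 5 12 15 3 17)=(1 2 12 15 6 10)(3 17 8 16 5)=[0, 2, 12, 17, 4, 3, 10, 7, 16, 9, 1, 11, 15, 13, 14, 6, 5, 8]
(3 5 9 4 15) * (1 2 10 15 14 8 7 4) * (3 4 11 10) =(1 2 3 5 9)(4 14 8 7 11 10 15) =[0, 2, 3, 5, 14, 9, 6, 11, 7, 1, 15, 10, 12, 13, 8, 4]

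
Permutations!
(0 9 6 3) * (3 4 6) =[9, 1, 2, 0, 6, 5, 4, 7, 8, 3] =(0 9 3)(4 6)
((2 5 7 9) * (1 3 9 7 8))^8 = (1 9 5)(2 8 3)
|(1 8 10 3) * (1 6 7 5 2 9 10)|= 14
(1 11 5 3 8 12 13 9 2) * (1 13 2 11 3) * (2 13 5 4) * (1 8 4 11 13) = [0, 3, 5, 4, 2, 8, 6, 7, 12, 13, 10, 11, 1, 9] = (1 3 4 2 5 8 12)(9 13)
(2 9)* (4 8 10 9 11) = (2 11 4 8 10 9) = [0, 1, 11, 3, 8, 5, 6, 7, 10, 2, 9, 4]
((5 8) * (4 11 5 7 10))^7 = (4 11 5 8 7 10)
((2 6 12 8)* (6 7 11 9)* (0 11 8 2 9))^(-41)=((0 11)(2 7 8 9 6 12))^(-41)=(0 11)(2 7 8 9 6 12)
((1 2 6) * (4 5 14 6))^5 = ((1 2 4 5 14 6))^5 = (1 6 14 5 4 2)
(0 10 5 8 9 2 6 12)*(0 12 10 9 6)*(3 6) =(12)(0 9 2)(3 6 10 5 8) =[9, 1, 0, 6, 4, 8, 10, 7, 3, 2, 5, 11, 12]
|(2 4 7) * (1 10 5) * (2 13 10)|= |(1 2 4 7 13 10 5)|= 7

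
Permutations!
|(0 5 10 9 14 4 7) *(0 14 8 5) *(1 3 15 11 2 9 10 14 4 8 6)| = |(1 3 15 11 2 9 6)(4 7)(5 14 8)| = 42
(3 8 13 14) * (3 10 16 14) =(3 8 13)(10 16 14) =[0, 1, 2, 8, 4, 5, 6, 7, 13, 9, 16, 11, 12, 3, 10, 15, 14]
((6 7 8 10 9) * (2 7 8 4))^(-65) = (2 7 4)(6 9 10 8)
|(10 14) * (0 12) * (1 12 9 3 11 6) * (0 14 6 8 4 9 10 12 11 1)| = |(0 10 6)(1 11 8 4 9 3)(12 14)| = 6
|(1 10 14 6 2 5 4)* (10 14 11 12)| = 6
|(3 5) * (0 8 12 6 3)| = |(0 8 12 6 3 5)| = 6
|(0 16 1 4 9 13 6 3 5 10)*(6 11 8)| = |(0 16 1 4 9 13 11 8 6 3 5 10)| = 12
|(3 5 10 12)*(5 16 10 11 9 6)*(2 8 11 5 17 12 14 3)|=28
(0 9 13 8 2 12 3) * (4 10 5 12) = [9, 1, 4, 0, 10, 12, 6, 7, 2, 13, 5, 11, 3, 8] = (0 9 13 8 2 4 10 5 12 3)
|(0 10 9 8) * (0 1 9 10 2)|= 6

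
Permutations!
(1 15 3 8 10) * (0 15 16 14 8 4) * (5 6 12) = [15, 16, 2, 4, 0, 6, 12, 7, 10, 9, 1, 11, 5, 13, 8, 3, 14] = (0 15 3 4)(1 16 14 8 10)(5 6 12)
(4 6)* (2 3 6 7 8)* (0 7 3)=(0 7 8 2)(3 6 4)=[7, 1, 0, 6, 3, 5, 4, 8, 2]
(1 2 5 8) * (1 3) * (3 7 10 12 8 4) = (1 2 5 4 3)(7 10 12 8) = [0, 2, 5, 1, 3, 4, 6, 10, 7, 9, 12, 11, 8]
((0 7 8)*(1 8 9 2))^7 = (0 7 9 2 1 8)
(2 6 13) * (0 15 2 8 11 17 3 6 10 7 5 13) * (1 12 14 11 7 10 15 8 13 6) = (0 8 7 5 6)(1 12 14 11 17 3)(2 15) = [8, 12, 15, 1, 4, 6, 0, 5, 7, 9, 10, 17, 14, 13, 11, 2, 16, 3]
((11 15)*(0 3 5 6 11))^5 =((0 3 5 6 11 15))^5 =(0 15 11 6 5 3)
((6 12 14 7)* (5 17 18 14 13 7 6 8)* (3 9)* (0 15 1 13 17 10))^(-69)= ((0 15 1 13 7 8 5 10)(3 9)(6 12 17 18 14))^(-69)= (0 13 5 15 7 10 1 8)(3 9)(6 12 17 18 14)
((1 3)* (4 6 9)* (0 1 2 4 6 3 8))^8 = (9)(0 8 1)(2 3 4)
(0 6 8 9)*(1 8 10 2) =(0 6 10 2 1 8 9) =[6, 8, 1, 3, 4, 5, 10, 7, 9, 0, 2]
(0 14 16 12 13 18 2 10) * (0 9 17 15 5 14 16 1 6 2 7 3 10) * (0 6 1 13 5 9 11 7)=(0 16 12 5 14 13 18)(2 6)(3 10 11 7)(9 17 15)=[16, 1, 6, 10, 4, 14, 2, 3, 8, 17, 11, 7, 5, 18, 13, 9, 12, 15, 0]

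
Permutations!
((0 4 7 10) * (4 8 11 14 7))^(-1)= ((0 8 11 14 7 10))^(-1)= (0 10 7 14 11 8)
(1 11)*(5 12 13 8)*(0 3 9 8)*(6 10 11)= (0 3 9 8 5 12 13)(1 6 10 11)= [3, 6, 2, 9, 4, 12, 10, 7, 5, 8, 11, 1, 13, 0]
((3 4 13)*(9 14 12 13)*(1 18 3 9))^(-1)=(1 4 3 18)(9 13 12 14)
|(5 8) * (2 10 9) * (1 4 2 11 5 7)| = |(1 4 2 10 9 11 5 8 7)| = 9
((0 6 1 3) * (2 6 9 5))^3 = (0 2 3 5 1 9 6)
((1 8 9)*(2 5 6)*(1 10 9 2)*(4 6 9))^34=(1 2 9 4)(5 10 6 8)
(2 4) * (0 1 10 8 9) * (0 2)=(0 1 10 8 9 2 4)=[1, 10, 4, 3, 0, 5, 6, 7, 9, 2, 8]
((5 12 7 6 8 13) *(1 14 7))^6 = (1 5 8 7)(6 14 12 13)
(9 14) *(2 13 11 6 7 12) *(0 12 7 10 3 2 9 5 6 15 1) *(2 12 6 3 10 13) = [6, 0, 2, 12, 4, 3, 13, 7, 8, 14, 10, 15, 9, 11, 5, 1] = (0 6 13 11 15 1)(3 12 9 14 5)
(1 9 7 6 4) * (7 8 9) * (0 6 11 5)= [6, 7, 2, 3, 1, 0, 4, 11, 9, 8, 10, 5]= (0 6 4 1 7 11 5)(8 9)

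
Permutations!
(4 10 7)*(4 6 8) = (4 10 7 6 8) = [0, 1, 2, 3, 10, 5, 8, 6, 4, 9, 7]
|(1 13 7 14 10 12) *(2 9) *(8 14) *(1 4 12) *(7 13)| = |(1 7 8 14 10)(2 9)(4 12)| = 10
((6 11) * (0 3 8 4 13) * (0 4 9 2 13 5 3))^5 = ((2 13 4 5 3 8 9)(6 11))^5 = (2 8 5 13 9 3 4)(6 11)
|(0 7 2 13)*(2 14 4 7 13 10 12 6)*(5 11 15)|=|(0 13)(2 10 12 6)(4 7 14)(5 11 15)|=12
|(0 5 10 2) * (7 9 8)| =|(0 5 10 2)(7 9 8)| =12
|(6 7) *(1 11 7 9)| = 5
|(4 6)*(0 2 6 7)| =5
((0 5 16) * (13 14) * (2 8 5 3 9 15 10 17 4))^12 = (0 3 9 15 10 17 4 2 8 5 16)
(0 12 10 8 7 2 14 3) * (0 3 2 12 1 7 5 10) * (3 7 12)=(0 1 12)(2 14)(3 7)(5 10 8)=[1, 12, 14, 7, 4, 10, 6, 3, 5, 9, 8, 11, 0, 13, 2]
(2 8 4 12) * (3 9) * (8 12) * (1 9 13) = (1 9 3 13)(2 12)(4 8) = [0, 9, 12, 13, 8, 5, 6, 7, 4, 3, 10, 11, 2, 1]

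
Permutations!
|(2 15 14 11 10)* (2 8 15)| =|(8 15 14 11 10)| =5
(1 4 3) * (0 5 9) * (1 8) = (0 5 9)(1 4 3 8) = [5, 4, 2, 8, 3, 9, 6, 7, 1, 0]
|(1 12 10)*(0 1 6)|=|(0 1 12 10 6)|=5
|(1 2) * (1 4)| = 3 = |(1 2 4)|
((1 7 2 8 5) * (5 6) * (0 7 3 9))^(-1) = (0 9 3 1 5 6 8 2 7)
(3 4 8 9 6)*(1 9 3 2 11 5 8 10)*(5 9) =(1 5 8 3 4 10)(2 11 9 6) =[0, 5, 11, 4, 10, 8, 2, 7, 3, 6, 1, 9]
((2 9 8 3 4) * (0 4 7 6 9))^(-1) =((0 4 2)(3 7 6 9 8))^(-1) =(0 2 4)(3 8 9 6 7)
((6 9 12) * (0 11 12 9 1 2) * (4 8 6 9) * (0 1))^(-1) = (0 6 8 4 9 12 11)(1 2)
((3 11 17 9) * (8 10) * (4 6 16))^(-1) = (3 9 17 11)(4 16 6)(8 10)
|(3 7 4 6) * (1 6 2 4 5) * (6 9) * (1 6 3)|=|(1 9 3 7 5 6)(2 4)|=6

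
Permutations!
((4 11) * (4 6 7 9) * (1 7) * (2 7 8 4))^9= ((1 8 4 11 6)(2 7 9))^9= (1 6 11 4 8)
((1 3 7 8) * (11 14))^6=(14)(1 7)(3 8)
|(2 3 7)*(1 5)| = 6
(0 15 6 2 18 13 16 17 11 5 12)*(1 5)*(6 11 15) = (0 6 2 18 13 16 17 15 11 1 5 12) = [6, 5, 18, 3, 4, 12, 2, 7, 8, 9, 10, 1, 0, 16, 14, 11, 17, 15, 13]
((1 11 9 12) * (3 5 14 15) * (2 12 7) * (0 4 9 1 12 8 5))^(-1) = ((0 4 9 7 2 8 5 14 15 3)(1 11))^(-1) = (0 3 15 14 5 8 2 7 9 4)(1 11)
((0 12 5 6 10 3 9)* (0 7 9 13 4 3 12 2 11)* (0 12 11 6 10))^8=(0 6 2)(3 4 13)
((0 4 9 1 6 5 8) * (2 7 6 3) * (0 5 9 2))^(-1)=(0 3 1 9 6 7 2 4)(5 8)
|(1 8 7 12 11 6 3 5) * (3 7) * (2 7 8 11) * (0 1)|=21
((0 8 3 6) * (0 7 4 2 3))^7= (0 8)(2 6 4 3 7)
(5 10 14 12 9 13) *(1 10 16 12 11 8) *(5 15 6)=[0, 10, 2, 3, 4, 16, 5, 7, 1, 13, 14, 8, 9, 15, 11, 6, 12]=(1 10 14 11 8)(5 16 12 9 13 15 6)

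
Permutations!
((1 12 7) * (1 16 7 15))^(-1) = (1 15 12)(7 16)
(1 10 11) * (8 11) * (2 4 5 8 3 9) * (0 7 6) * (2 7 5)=(0 5 8 11 1 10 3 9 7 6)(2 4)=[5, 10, 4, 9, 2, 8, 0, 6, 11, 7, 3, 1]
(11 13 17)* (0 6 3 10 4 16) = (0 6 3 10 4 16)(11 13 17) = [6, 1, 2, 10, 16, 5, 3, 7, 8, 9, 4, 13, 12, 17, 14, 15, 0, 11]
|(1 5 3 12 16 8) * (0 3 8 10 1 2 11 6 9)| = 12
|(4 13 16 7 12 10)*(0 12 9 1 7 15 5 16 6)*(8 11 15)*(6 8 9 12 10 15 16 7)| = 20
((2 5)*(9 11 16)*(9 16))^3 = ((16)(2 5)(9 11))^3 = (16)(2 5)(9 11)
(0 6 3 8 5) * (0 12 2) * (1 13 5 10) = (0 6 3 8 10 1 13 5 12 2) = [6, 13, 0, 8, 4, 12, 3, 7, 10, 9, 1, 11, 2, 5]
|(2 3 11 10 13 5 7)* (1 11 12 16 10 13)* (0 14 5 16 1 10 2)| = |(0 14 5 7)(1 11 13 16 2 3 12)| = 28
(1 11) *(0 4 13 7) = (0 4 13 7)(1 11) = [4, 11, 2, 3, 13, 5, 6, 0, 8, 9, 10, 1, 12, 7]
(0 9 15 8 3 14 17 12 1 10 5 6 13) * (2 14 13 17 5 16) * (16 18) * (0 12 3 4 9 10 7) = (0 10 18 16 2 14 5 6 17 3 13 12 1 7)(4 9 15 8) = [10, 7, 14, 13, 9, 6, 17, 0, 4, 15, 18, 11, 1, 12, 5, 8, 2, 3, 16]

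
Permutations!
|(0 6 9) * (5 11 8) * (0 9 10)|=3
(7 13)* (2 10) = (2 10)(7 13) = [0, 1, 10, 3, 4, 5, 6, 13, 8, 9, 2, 11, 12, 7]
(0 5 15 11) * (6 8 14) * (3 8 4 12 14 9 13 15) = (0 5 3 8 9 13 15 11)(4 12 14 6) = [5, 1, 2, 8, 12, 3, 4, 7, 9, 13, 10, 0, 14, 15, 6, 11]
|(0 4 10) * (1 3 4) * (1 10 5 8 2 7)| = |(0 10)(1 3 4 5 8 2 7)| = 14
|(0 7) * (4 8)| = |(0 7)(4 8)| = 2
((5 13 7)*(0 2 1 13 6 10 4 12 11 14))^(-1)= (0 14 11 12 4 10 6 5 7 13 1 2)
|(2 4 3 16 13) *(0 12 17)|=|(0 12 17)(2 4 3 16 13)|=15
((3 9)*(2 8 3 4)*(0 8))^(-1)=((0 8 3 9 4 2))^(-1)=(0 2 4 9 3 8)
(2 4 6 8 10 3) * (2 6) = [0, 1, 4, 6, 2, 5, 8, 7, 10, 9, 3] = (2 4)(3 6 8 10)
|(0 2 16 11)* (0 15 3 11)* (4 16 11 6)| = 8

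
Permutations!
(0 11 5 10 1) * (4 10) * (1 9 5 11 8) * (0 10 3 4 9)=(11)(0 8 1 10)(3 4)(5 9)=[8, 10, 2, 4, 3, 9, 6, 7, 1, 5, 0, 11]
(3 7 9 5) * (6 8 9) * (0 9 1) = (0 9 5 3 7 6 8 1) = [9, 0, 2, 7, 4, 3, 8, 6, 1, 5]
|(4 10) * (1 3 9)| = |(1 3 9)(4 10)| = 6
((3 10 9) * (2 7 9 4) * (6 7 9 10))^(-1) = (2 4 10 7 6 3 9)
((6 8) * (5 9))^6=(9)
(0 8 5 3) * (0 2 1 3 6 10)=(0 8 5 6 10)(1 3 2)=[8, 3, 1, 2, 4, 6, 10, 7, 5, 9, 0]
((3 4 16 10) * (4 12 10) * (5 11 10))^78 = (16)(3 11 12 10 5)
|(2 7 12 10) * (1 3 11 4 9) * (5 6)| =|(1 3 11 4 9)(2 7 12 10)(5 6)| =20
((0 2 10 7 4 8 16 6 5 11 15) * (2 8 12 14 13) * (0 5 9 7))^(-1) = (0 10 2 13 14 12 4 7 9 6 16 8)(5 15 11)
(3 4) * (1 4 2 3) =[0, 4, 3, 2, 1] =(1 4)(2 3)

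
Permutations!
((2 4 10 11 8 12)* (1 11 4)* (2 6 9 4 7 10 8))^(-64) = ((1 11 2)(4 8 12 6 9)(7 10))^(-64) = (1 2 11)(4 8 12 6 9)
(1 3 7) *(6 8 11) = (1 3 7)(6 8 11) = [0, 3, 2, 7, 4, 5, 8, 1, 11, 9, 10, 6]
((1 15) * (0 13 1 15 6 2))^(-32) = ((15)(0 13 1 6 2))^(-32) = (15)(0 6 13 2 1)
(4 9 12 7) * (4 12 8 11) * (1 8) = (1 8 11 4 9)(7 12) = [0, 8, 2, 3, 9, 5, 6, 12, 11, 1, 10, 4, 7]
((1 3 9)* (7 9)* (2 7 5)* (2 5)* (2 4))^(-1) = (1 9 7 2 4 3)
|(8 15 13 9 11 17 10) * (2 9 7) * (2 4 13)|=|(2 9 11 17 10 8 15)(4 13 7)|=21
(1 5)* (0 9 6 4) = (0 9 6 4)(1 5) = [9, 5, 2, 3, 0, 1, 4, 7, 8, 6]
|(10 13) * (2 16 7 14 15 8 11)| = 14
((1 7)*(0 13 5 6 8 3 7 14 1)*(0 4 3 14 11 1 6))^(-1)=(0 5 13)(1 11)(3 4 7)(6 14 8)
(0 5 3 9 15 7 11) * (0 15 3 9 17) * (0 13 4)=[5, 1, 2, 17, 0, 9, 6, 11, 8, 3, 10, 15, 12, 4, 14, 7, 16, 13]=(0 5 9 3 17 13 4)(7 11 15)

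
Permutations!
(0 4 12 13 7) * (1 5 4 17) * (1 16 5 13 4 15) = (0 17 16 5 15 1 13 7)(4 12) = [17, 13, 2, 3, 12, 15, 6, 0, 8, 9, 10, 11, 4, 7, 14, 1, 5, 16]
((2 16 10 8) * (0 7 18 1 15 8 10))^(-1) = ((0 7 18 1 15 8 2 16))^(-1) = (0 16 2 8 15 1 18 7)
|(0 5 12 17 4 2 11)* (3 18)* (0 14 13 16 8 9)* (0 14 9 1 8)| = |(0 5 12 17 4 2 11 9 14 13 16)(1 8)(3 18)| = 22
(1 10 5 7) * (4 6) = (1 10 5 7)(4 6) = [0, 10, 2, 3, 6, 7, 4, 1, 8, 9, 5]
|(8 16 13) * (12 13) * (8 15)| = 5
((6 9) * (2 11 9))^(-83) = (2 11 9 6)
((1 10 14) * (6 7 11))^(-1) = (1 14 10)(6 11 7)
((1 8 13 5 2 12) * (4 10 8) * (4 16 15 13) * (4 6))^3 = (1 13 12 15 2 16 5)(4 6 8 10)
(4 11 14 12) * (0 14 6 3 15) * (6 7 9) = [14, 1, 2, 15, 11, 5, 3, 9, 8, 6, 10, 7, 4, 13, 12, 0] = (0 14 12 4 11 7 9 6 3 15)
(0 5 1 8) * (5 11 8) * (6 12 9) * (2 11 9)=(0 9 6 12 2 11 8)(1 5)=[9, 5, 11, 3, 4, 1, 12, 7, 0, 6, 10, 8, 2]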